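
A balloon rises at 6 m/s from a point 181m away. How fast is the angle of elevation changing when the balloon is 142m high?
0.02052 rad/s

tan(θ) = y/181
sec²(θ) · dθ/dt = (1/181) · dy/dt
dθ/dt = cos²(θ)/181 · 6 = 181/(181² + 142²) · 6
dθ/dt = 0.02052 rad/s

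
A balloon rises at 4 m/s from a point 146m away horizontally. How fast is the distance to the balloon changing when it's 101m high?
404√31517/31517 ≈ 2.276 m/s

z² = 146² + y²
z = √(146² + 101²) = √31517
dz/dt = y/z · dy/dt = 101/√31517 · 4 = 404√31517/31517 ≈ 2.276 m/s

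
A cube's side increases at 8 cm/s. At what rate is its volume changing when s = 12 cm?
3456 cm³/s

V = s³
dV/dt = 3s² · ds/dt = 3·12²·8 = 3456 cm³/s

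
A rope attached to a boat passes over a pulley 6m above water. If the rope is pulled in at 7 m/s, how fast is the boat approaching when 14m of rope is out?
49√10/20 ≈ 7.748 m/s

rope² = x² + 6²
x = √(14² - 6²) = 4√10
dx/dt = (rope/x) · d(rope)/dt = (14/(4√10)) · (-7) = -49√10/20 m/s
The boat approaches at 49√10/20 ≈ 7.748 m/s.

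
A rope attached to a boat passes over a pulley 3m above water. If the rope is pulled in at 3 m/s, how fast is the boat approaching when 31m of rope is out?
93√238/476 ≈ 3.014 m/s

rope² = x² + 3²
x = √(31² - 3²) = 2√238
dx/dt = (rope/x) · d(rope)/dt = (31/(2√238)) · (-3) = -93√238/476 m/s
The boat approaches at 93√238/476 ≈ 3.014 m/s.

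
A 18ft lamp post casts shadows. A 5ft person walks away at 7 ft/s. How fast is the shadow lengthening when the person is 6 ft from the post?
35/13 ft/s

By similar triangles: 18/(x+s) = 5/s
Solving: s = 5x/13
ds/dt = 5/13 · dx/dt = 5/13 · 7 = 35/13 ft/s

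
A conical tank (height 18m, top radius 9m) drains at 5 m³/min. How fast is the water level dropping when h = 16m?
5/(64π) ≈ 0.02487 m/min

r/h = 9/18, so r = (1/2)h
V = (1/3)πr²h = (1/3)π((1/2)h)²h = (1/12)πh³
dV/dh = (1/4)πh²
dh/dt = (dV/dt)/(dV/dh) = -5/((1/4)π·16²) = -5/(64π) m/min
The level is dropping at 5/(64π) ≈ 0.02487 m/min.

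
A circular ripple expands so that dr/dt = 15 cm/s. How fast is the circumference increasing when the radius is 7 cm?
30π cm/s

C = 2πr
dC/dt = 2π · dr/dt = 2π · 15 = 30π cm/s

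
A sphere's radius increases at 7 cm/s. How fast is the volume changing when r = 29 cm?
23548π cm³/s

V = (4/3)πr³
dV/dt = dV/dr · dr/dt = 4πr² · 7
At r = 29: dV/dt = 23548π cm³/s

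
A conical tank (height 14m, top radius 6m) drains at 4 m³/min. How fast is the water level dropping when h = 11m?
196/(1089π) ≈ 0.05729 m/min

r/h = 6/14, so r = (3/7)h
V = (1/3)πr²h = (1/3)π((3/7)h)²h = (3/49)πh³
dV/dh = (9/49)πh²
dh/dt = (dV/dt)/(dV/dh) = -4/((9/49)π·11²) = -196/(1089π) m/min
The level is dropping at 196/(1089π) ≈ 0.05729 m/min.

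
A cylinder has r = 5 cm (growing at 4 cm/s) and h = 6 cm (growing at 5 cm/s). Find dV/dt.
365π cm³/s

V = πr²h
dV/dt = 2πrh·dr/dt + πr²·dh/dt
= 2π(5)(6)(4) + π(5)²(5)
= 365π cm³/s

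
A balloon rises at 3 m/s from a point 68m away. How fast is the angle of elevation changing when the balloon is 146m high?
0.007864 rad/s

tan(θ) = y/68
sec²(θ) · dθ/dt = (1/68) · dy/dt
dθ/dt = cos²(θ)/68 · 3 = 68/(68² + 146²) · 3
dθ/dt = 0.007864 rad/s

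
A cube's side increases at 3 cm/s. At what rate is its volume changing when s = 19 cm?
3249 cm³/s

V = s³
dV/dt = 3s² · ds/dt = 3·19²·3 = 3249 cm³/s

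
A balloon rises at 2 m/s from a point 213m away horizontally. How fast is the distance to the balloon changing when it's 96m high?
64√6065/6065 ≈ 0.8218 m/s

z² = 213² + y²
z = √(213² + 96²) = 3√6065
dz/dt = y/z · dy/dt = 96/(3√6065) · 2 = 64√6065/6065 ≈ 0.8218 m/s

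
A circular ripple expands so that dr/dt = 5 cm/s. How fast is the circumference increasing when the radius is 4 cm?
10π cm/s

C = 2πr
dC/dt = 2π · dr/dt = 2π · 5 = 10π cm/s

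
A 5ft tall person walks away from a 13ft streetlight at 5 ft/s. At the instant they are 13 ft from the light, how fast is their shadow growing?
25/8 ft/s

By similar triangles: 13/(x+s) = 5/s
Solving: s = 5x/8
ds/dt = 5/8 · dx/dt = 5/8 · 5 = 25/8 ft/s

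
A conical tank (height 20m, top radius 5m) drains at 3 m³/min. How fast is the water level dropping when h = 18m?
4/(27π) ≈ 0.04716 m/min

r/h = 5/20, so r = (1/4)h
V = (1/3)πr²h = (1/3)π((1/4)h)²h = (1/48)πh³
dV/dh = (1/16)πh²
dh/dt = (dV/dt)/(dV/dh) = -3/((1/16)π·18²) = -4/(27π) m/min
The level is dropping at 4/(27π) ≈ 0.04716 m/min.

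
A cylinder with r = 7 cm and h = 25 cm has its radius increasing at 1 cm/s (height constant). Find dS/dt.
78π cm²/s

S = 2πrh + 2πr² (lateral + bases)
dS/dt = (2πh + 4πr)·dr/dt = (2π·25 + 4π·7)·1
= 78π cm²/s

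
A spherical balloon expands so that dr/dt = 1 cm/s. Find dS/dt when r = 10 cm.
80π cm²/s

S = 4πr²
dS/dt = dS/dr · dr/dt = 8πr · 1
At r = 10: dS/dt = 80π cm²/s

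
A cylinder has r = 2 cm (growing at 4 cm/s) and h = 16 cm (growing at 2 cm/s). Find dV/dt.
264π cm³/s

V = πr²h
dV/dt = 2πrh·dr/dt + πr²·dh/dt
= 2π(2)(16)(4) + π(2)²(2)
= 264π cm³/s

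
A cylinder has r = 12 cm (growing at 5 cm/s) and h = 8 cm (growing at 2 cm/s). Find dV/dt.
1248π cm³/s

V = πr²h
dV/dt = 2πrh·dr/dt + πr²·dh/dt
= 2π(12)(8)(5) + π(12)²(2)
= 1248π cm³/s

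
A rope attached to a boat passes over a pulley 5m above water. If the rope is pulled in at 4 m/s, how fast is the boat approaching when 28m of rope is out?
112√759/759 ≈ 4.065 m/s

rope² = x² + 5²
x = √(28² - 5²) = √759
dx/dt = (rope/x) · d(rope)/dt = (28/√759) · (-4) = -112√759/759 m/s
The boat approaches at 112√759/759 ≈ 4.065 m/s.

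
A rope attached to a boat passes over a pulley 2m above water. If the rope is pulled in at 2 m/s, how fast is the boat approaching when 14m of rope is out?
7√3/6 ≈ 2.021 m/s

rope² = x² + 2²
x = √(14² - 2²) = 8√3
dx/dt = (rope/x) · d(rope)/dt = (14/(8√3)) · (-2) = -7√3/6 m/s
The boat approaches at 7√3/6 ≈ 2.021 m/s.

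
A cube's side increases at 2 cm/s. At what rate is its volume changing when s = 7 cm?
294 cm³/s

V = s³
dV/dt = 3s² · ds/dt = 3·7²·2 = 294 cm³/s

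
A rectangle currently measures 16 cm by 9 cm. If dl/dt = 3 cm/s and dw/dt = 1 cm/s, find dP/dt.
8 cm/s

P = 2(l + w)
dP/dt = 2(dl/dt + dw/dt) = 2(3 + 1) = 8 cm/s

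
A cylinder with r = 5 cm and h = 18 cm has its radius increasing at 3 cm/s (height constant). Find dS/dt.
168π cm²/s

S = 2πrh + 2πr² (lateral + bases)
dS/dt = (2πh + 4πr)·dr/dt = (2π·18 + 4π·5)·3
= 168π cm²/s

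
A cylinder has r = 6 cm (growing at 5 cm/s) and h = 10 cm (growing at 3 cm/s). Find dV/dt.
708π cm³/s

V = πr²h
dV/dt = 2πrh·dr/dt + πr²·dh/dt
= 2π(6)(10)(5) + π(6)²(3)
= 708π cm³/s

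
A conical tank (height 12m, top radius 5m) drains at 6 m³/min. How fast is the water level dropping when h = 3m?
96/(25π) ≈ 1.222 m/min

r/h = 5/12, so r = (5/12)h
V = (1/3)πr²h = (1/3)π((5/12)h)²h = (25/432)πh³
dV/dh = (25/144)πh²
dh/dt = (dV/dt)/(dV/dh) = -6/((25/144)π·3²) = -96/(25π) m/min
The level is dropping at 96/(25π) ≈ 1.222 m/min.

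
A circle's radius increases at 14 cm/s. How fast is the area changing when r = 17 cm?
476π cm²/s

A = πr²
dA/dt = 2πr · dr/dt = 2π(17)(14) = 476π cm²/s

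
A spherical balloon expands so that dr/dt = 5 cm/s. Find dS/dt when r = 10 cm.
400π cm²/s

S = 4πr²
dS/dt = dS/dr · dr/dt = 8πr · 5
At r = 10: dS/dt = 400π cm²/s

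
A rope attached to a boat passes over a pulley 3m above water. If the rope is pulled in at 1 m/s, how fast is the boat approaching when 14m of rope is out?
14√187/187 ≈ 1.024 m/s

rope² = x² + 3²
x = √(14² - 3²) = √187
dx/dt = (rope/x) · d(rope)/dt = (14/√187) · (-1) = -14√187/187 m/s
The boat approaches at 14√187/187 ≈ 1.024 m/s.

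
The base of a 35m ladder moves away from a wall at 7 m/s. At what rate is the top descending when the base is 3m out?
21√19/152 ≈ 0.6022 m/s

x² + y² = 35²
2x·dx/dt + 2y·dy/dt = 0
dy/dt = -x/y · dx/dt = -3/(8√19) · 7 = -21√19/152 m/s
The top is descending at 21√19/152 ≈ 0.6022 m/s.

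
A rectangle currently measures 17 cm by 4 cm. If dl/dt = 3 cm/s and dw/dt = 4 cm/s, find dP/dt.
14 cm/s

P = 2(l + w)
dP/dt = 2(dl/dt + dw/dt) = 2(3 + 4) = 14 cm/s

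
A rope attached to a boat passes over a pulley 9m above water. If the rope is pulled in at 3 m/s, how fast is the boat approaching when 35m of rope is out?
105√286/572 ≈ 3.104 m/s

rope² = x² + 9²
x = √(35² - 9²) = 2√286
dx/dt = (rope/x) · d(rope)/dt = (35/(2√286)) · (-3) = -105√286/572 m/s
The boat approaches at 105√286/572 ≈ 3.104 m/s.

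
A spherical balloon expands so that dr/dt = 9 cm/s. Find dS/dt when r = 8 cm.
576π cm²/s

S = 4πr²
dS/dt = dS/dr · dr/dt = 8πr · 9
At r = 8: dS/dt = 576π cm²/s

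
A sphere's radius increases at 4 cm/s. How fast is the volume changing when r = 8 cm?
1024π cm³/s

V = (4/3)πr³
dV/dt = dV/dr · dr/dt = 4πr² · 4
At r = 8: dV/dt = 1024π cm³/s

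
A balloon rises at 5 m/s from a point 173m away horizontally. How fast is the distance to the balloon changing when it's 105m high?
525√40954/40954 ≈ 2.594 m/s

z² = 173² + y²
z = √(173² + 105²) = √40954
dz/dt = y/z · dy/dt = 105/√40954 · 5 = 525√40954/40954 ≈ 2.594 m/s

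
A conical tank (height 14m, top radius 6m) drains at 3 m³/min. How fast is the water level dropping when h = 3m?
49/(27π) ≈ 0.5777 m/min

r/h = 6/14, so r = (3/7)h
V = (1/3)πr²h = (1/3)π((3/7)h)²h = (3/49)πh³
dV/dh = (9/49)πh²
dh/dt = (dV/dt)/(dV/dh) = -3/((9/49)π·3²) = -49/(27π) m/min
The level is dropping at 49/(27π) ≈ 0.5777 m/min.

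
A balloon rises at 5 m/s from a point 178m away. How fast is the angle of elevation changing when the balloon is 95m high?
0.021862 rad/s

tan(θ) = y/178
sec²(θ) · dθ/dt = (1/178) · dy/dt
dθ/dt = cos²(θ)/178 · 5 = 178/(178² + 95²) · 5
dθ/dt = 0.021862 rad/s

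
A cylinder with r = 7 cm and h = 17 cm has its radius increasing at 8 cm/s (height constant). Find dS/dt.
496π cm²/s

S = 2πrh + 2πr² (lateral + bases)
dS/dt = (2πh + 4πr)·dr/dt = (2π·17 + 4π·7)·8
= 496π cm²/s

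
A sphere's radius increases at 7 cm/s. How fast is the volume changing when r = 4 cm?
448π cm³/s

V = (4/3)πr³
dV/dt = dV/dr · dr/dt = 4πr² · 7
At r = 4: dV/dt = 448π cm³/s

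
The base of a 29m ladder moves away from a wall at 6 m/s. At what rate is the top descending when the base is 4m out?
8√33/55 ≈ 0.8356 m/s

x² + y² = 29²
2x·dx/dt + 2y·dy/dt = 0
dy/dt = -x/y · dx/dt = -4/(5√33) · 6 = -8√33/55 m/s
The top is descending at 8√33/55 ≈ 0.8356 m/s.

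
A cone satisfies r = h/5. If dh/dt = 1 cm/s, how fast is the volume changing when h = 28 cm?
784π/25 cm³/s

V = (1/3)π(h/5)²h = πh³/75
dV/dt = πh²/25 · 1
At h = 28: dV/dt = 784π/25 cm³/s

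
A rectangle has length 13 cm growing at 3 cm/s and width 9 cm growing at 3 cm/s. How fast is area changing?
66 cm²/s

A = lw
dA/dt = w·dl/dt + l·dw/dt = 9·3 + 13·3 = 66 cm²/s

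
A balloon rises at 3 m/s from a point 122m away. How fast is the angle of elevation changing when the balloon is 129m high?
0.01161 rad/s

tan(θ) = y/122
sec²(θ) · dθ/dt = (1/122) · dy/dt
dθ/dt = cos²(θ)/122 · 3 = 122/(122² + 129²) · 3
dθ/dt = 0.01161 rad/s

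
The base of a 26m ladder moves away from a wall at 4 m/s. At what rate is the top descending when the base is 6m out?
3√10/10 ≈ 0.9487 m/s

x² + y² = 26²
2x·dx/dt + 2y·dy/dt = 0
dy/dt = -x/y · dx/dt = -6/(8√10) · 4 = -3√10/10 m/s
The top is descending at 3√10/10 ≈ 0.9487 m/s.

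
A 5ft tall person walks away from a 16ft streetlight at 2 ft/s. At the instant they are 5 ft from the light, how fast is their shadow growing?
10/11 ft/s

By similar triangles: 16/(x+s) = 5/s
Solving: s = 5x/11
ds/dt = 5/11 · dx/dt = 5/11 · 2 = 10/11 ft/s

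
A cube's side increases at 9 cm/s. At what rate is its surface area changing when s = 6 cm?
648 cm²/s

A = 6s²
dA/dt = 12s · ds/dt = 12·6·9 = 648 cm²/s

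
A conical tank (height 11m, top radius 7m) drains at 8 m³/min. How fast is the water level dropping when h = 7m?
968/(2401π) ≈ 0.1283 m/min

r/h = 7/11, so r = (7/11)h
V = (1/3)πr²h = (1/3)π((7/11)h)²h = (49/363)πh³
dV/dh = (49/121)πh²
dh/dt = (dV/dt)/(dV/dh) = -8/((49/121)π·7²) = -968/(2401π) m/min
The level is dropping at 968/(2401π) ≈ 0.1283 m/min.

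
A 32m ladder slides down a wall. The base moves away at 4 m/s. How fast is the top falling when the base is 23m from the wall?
92√55/165 ≈ 4.135 m/s

x² + y² = 32²
2x·dx/dt + 2y·dy/dt = 0
dy/dt = -x/y · dx/dt = -23/(3√55) · 4 = -92√55/165 m/s
The top is descending at 92√55/165 ≈ 4.135 m/s.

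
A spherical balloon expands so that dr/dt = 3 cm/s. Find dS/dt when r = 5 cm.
120π cm²/s

S = 4πr²
dS/dt = dS/dr · dr/dt = 8πr · 3
At r = 5: dS/dt = 120π cm²/s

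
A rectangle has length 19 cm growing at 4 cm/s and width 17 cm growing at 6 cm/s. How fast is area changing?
182 cm²/s

A = lw
dA/dt = w·dl/dt + l·dw/dt = 17·4 + 19·6 = 182 cm²/s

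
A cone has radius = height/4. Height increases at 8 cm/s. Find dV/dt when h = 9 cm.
81π/2 cm³/s

V = (1/3)π(h/4)²h = πh³/48
dV/dt = πh²/16 · 8
At h = 9: dV/dt = 81π/2 cm³/s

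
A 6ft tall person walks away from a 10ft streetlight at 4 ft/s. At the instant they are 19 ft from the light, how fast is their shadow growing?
6 ft/s

By similar triangles: 10/(x+s) = 6/s
Solving: s = 6x/4
ds/dt = 6/4 · dx/dt = 3/2 · 4 = 6 ft/s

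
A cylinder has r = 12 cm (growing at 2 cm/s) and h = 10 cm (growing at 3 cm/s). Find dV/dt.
912π cm³/s

V = πr²h
dV/dt = 2πrh·dr/dt + πr²·dh/dt
= 2π(12)(10)(2) + π(12)²(3)
= 912π cm³/s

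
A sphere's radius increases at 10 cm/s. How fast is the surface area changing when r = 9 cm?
720π cm²/s

S = 4πr²
dS/dt = dS/dr · dr/dt = 8πr · 10
At r = 9: dS/dt = 720π cm²/s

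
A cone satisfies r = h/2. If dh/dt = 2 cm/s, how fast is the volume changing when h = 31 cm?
961π/2 cm³/s

V = (1/3)π(h/2)²h = πh³/12
dV/dt = πh²/4 · 2
At h = 31: dV/dt = 961π/2 cm³/s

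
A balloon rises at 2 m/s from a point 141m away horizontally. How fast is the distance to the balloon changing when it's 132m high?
88√4145/4145 ≈ 1.367 m/s

z² = 141² + y²
z = √(141² + 132²) = 3√4145
dz/dt = y/z · dy/dt = 132/(3√4145) · 2 = 88√4145/4145 ≈ 1.367 m/s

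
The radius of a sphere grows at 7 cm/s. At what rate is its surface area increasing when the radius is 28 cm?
1568π cm²/s

S = 4πr²
dS/dt = dS/dr · dr/dt = 8πr · 7
At r = 28: dS/dt = 1568π cm²/s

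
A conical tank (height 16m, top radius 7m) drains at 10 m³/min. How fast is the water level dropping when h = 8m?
40/(49π) ≈ 0.2598 m/min

r/h = 7/16, so r = (7/16)h
V = (1/3)πr²h = (1/3)π((7/16)h)²h = (49/768)πh³
dV/dh = (49/256)πh²
dh/dt = (dV/dt)/(dV/dh) = -10/((49/256)π·8²) = -40/(49π) m/min
The level is dropping at 40/(49π) ≈ 0.2598 m/min.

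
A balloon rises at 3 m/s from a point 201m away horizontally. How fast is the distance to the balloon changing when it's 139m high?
417√59722/59722 ≈ 1.706 m/s

z² = 201² + y²
z = √(201² + 139²) = √59722
dz/dt = y/z · dy/dt = 139/√59722 · 3 = 417√59722/59722 ≈ 1.706 m/s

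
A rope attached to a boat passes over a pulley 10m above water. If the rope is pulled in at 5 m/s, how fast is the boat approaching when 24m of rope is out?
60√119/119 ≈ 5.5 m/s

rope² = x² + 10²
x = √(24² - 10²) = 2√119
dx/dt = (rope/x) · d(rope)/dt = (24/(2√119)) · (-5) = -60√119/119 m/s
The boat approaches at 60√119/119 ≈ 5.5 m/s.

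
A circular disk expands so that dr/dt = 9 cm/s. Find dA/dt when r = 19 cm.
342π cm²/s

A = πr²
dA/dt = 2πr · dr/dt = 2π(19)(9) = 342π cm²/s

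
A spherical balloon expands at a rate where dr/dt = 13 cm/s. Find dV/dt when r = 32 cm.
53248π cm³/s

V = (4/3)πr³
dV/dt = dV/dr · dr/dt = 4πr² · 13
At r = 32: dV/dt = 53248π cm³/s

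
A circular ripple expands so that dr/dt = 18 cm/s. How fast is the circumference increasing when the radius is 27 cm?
36π cm/s

C = 2πr
dC/dt = 2π · dr/dt = 2π · 18 = 36π cm/s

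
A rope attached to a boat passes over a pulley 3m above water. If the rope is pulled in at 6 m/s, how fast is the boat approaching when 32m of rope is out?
192√1015/1015 ≈ 6.027 m/s

rope² = x² + 3²
x = √(32² - 3²) = √1015
dx/dt = (rope/x) · d(rope)/dt = (32/√1015) · (-6) = -192√1015/1015 m/s
The boat approaches at 192√1015/1015 ≈ 6.027 m/s.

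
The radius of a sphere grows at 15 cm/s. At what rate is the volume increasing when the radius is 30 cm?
54000π cm³/s

V = (4/3)πr³
dV/dt = dV/dr · dr/dt = 4πr² · 15
At r = 30: dV/dt = 54000π cm³/s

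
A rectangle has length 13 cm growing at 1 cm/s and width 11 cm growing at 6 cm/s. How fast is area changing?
89 cm²/s

A = lw
dA/dt = w·dl/dt + l·dw/dt = 11·1 + 13·6 = 89 cm²/s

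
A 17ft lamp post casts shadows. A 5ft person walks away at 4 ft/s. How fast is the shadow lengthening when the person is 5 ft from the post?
5/3 ft/s

By similar triangles: 17/(x+s) = 5/s
Solving: s = 5x/12
ds/dt = 5/12 · dx/dt = 5/12 · 4 = 5/3 ft/s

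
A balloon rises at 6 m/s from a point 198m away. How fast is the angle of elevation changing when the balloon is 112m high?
0.022957 rad/s

tan(θ) = y/198
sec²(θ) · dθ/dt = (1/198) · dy/dt
dθ/dt = cos²(θ)/198 · 6 = 198/(198² + 112²) · 6
dθ/dt = 0.022957 rad/s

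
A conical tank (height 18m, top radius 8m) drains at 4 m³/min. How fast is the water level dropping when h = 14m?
81/(784π) ≈ 0.03289 m/min

r/h = 8/18, so r = (4/9)h
V = (1/3)πr²h = (1/3)π((4/9)h)²h = (16/243)πh³
dV/dh = (16/81)πh²
dh/dt = (dV/dt)/(dV/dh) = -4/((16/81)π·14²) = -81/(784π) m/min
The level is dropping at 81/(784π) ≈ 0.03289 m/min.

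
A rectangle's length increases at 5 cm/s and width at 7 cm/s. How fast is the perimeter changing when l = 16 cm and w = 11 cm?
24 cm/s

P = 2(l + w)
dP/dt = 2(dl/dt + dw/dt) = 2(5 + 7) = 24 cm/s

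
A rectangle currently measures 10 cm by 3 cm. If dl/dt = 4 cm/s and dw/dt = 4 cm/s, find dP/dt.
16 cm/s

P = 2(l + w)
dP/dt = 2(dl/dt + dw/dt) = 2(4 + 4) = 16 cm/s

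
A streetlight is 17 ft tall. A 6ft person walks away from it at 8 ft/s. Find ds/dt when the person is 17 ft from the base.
48/11 ft/s

By similar triangles: 17/(x+s) = 6/s
Solving: s = 6x/11
ds/dt = 6/11 · dx/dt = 6/11 · 8 = 48/11 ft/s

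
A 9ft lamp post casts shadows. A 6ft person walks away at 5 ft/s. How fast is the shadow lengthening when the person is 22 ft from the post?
10 ft/s

By similar triangles: 9/(x+s) = 6/s
Solving: s = 6x/3
ds/dt = 6/3 · dx/dt = 2 · 5 = 10 ft/s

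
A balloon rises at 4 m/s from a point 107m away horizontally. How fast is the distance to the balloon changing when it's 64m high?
256√15545/15545 ≈ 2.053 m/s

z² = 107² + y²
z = √(107² + 64²) = √15545
dz/dt = y/z · dy/dt = 64/√15545 · 4 = 256√15545/15545 ≈ 2.053 m/s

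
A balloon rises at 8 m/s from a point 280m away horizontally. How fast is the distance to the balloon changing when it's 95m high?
152√3497/3497 ≈ 2.57 m/s

z² = 280² + y²
z = √(280² + 95²) = 5√3497
dz/dt = y/z · dy/dt = 95/(5√3497) · 8 = 152√3497/3497 ≈ 2.57 m/s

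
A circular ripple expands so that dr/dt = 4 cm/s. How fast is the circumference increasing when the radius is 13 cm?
8π cm/s

C = 2πr
dC/dt = 2π · dr/dt = 2π · 4 = 8π cm/s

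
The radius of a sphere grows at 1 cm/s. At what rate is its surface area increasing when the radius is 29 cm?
232π cm²/s

S = 4πr²
dS/dt = dS/dr · dr/dt = 8πr · 1
At r = 29: dS/dt = 232π cm²/s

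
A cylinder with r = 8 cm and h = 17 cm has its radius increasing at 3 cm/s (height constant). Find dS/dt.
198π cm²/s

S = 2πrh + 2πr² (lateral + bases)
dS/dt = (2πh + 4πr)·dr/dt = (2π·17 + 4π·8)·3
= 198π cm²/s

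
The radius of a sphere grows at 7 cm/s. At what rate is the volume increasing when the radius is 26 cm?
18928π cm³/s

V = (4/3)πr³
dV/dt = dV/dr · dr/dt = 4πr² · 7
At r = 26: dV/dt = 18928π cm³/s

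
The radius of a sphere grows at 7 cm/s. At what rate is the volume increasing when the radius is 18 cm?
9072π cm³/s

V = (4/3)πr³
dV/dt = dV/dr · dr/dt = 4πr² · 7
At r = 18: dV/dt = 9072π cm³/s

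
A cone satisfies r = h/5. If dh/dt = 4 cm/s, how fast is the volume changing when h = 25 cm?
100π cm³/s

V = (1/3)π(h/5)²h = πh³/75
dV/dt = πh²/25 · 4
At h = 25: dV/dt = 100π cm³/s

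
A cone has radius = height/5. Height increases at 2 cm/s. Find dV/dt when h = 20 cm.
32π cm³/s

V = (1/3)π(h/5)²h = πh³/75
dV/dt = πh²/25 · 2
At h = 20: dV/dt = 32π cm³/s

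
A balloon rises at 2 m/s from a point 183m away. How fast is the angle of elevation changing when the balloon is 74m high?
0.009393 rad/s

tan(θ) = y/183
sec²(θ) · dθ/dt = (1/183) · dy/dt
dθ/dt = cos²(θ)/183 · 2 = 183/(183² + 74²) · 2
dθ/dt = 0.009393 rad/s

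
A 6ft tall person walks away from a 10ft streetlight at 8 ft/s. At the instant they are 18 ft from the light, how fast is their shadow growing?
12 ft/s

By similar triangles: 10/(x+s) = 6/s
Solving: s = 6x/4
ds/dt = 6/4 · dx/dt = 3/2 · 8 = 12 ft/s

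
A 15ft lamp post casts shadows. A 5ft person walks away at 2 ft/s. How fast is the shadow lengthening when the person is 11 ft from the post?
1 ft/s

By similar triangles: 15/(x+s) = 5/s
Solving: s = 5x/10
ds/dt = 5/10 · dx/dt = 1/2 · 2 = 1 ft/s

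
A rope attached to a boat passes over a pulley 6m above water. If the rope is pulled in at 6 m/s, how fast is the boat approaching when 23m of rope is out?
138√493/493 ≈ 6.215 m/s

rope² = x² + 6²
x = √(23² - 6²) = √493
dx/dt = (rope/x) · d(rope)/dt = (23/√493) · (-6) = -138√493/493 m/s
The boat approaches at 138√493/493 ≈ 6.215 m/s.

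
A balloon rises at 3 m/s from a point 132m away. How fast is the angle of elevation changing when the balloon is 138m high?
0.010859 rad/s

tan(θ) = y/132
sec²(θ) · dθ/dt = (1/132) · dy/dt
dθ/dt = cos²(θ)/132 · 3 = 132/(132² + 138²) · 3
dθ/dt = 0.010859 rad/s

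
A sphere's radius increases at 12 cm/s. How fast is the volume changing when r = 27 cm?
34992π cm³/s

V = (4/3)πr³
dV/dt = dV/dr · dr/dt = 4πr² · 12
At r = 27: dV/dt = 34992π cm³/s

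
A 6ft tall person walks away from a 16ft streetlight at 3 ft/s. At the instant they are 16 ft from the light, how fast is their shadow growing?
9/5 ft/s

By similar triangles: 16/(x+s) = 6/s
Solving: s = 6x/10
ds/dt = 6/10 · dx/dt = 3/5 · 3 = 9/5 ft/s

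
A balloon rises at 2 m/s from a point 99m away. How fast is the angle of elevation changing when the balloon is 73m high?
0.013087 rad/s

tan(θ) = y/99
sec²(θ) · dθ/dt = (1/99) · dy/dt
dθ/dt = cos²(θ)/99 · 2 = 99/(99² + 73²) · 2
dθ/dt = 0.013087 rad/s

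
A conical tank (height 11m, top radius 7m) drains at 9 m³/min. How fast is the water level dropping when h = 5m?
1089/(1225π) ≈ 0.283 m/min

r/h = 7/11, so r = (7/11)h
V = (1/3)πr²h = (1/3)π((7/11)h)²h = (49/363)πh³
dV/dh = (49/121)πh²
dh/dt = (dV/dt)/(dV/dh) = -9/((49/121)π·5²) = -1089/(1225π) m/min
The level is dropping at 1089/(1225π) ≈ 0.283 m/min.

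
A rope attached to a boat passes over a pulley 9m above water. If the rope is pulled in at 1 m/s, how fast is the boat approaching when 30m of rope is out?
10√91/91 ≈ 1.048 m/s

rope² = x² + 9²
x = √(30² - 9²) = 3√91
dx/dt = (rope/x) · d(rope)/dt = (30/(3√91)) · (-1) = -10√91/91 m/s
The boat approaches at 10√91/91 ≈ 1.048 m/s.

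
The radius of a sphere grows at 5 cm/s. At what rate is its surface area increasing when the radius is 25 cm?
1000π cm²/s

S = 4πr²
dS/dt = dS/dr · dr/dt = 8πr · 5
At r = 25: dS/dt = 1000π cm²/s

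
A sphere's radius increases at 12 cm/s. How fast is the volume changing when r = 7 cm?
2352π cm³/s

V = (4/3)πr³
dV/dt = dV/dr · dr/dt = 4πr² · 12
At r = 7: dV/dt = 2352π cm³/s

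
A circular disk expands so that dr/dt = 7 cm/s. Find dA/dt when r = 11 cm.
154π cm²/s

A = πr²
dA/dt = 2πr · dr/dt = 2π(11)(7) = 154π cm²/s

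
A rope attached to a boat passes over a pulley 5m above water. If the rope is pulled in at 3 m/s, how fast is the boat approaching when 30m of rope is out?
18√35/35 ≈ 3.043 m/s

rope² = x² + 5²
x = √(30² - 5²) = 5√35
dx/dt = (rope/x) · d(rope)/dt = (30/(5√35)) · (-3) = -18√35/35 m/s
The boat approaches at 18√35/35 ≈ 3.043 m/s.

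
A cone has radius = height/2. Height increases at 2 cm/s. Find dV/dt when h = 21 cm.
441π/2 cm³/s

V = (1/3)π(h/2)²h = πh³/12
dV/dt = πh²/4 · 2
At h = 21: dV/dt = 441π/2 cm³/s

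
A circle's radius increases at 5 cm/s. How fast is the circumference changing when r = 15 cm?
10π cm/s

C = 2πr
dC/dt = 2π · dr/dt = 2π · 5 = 10π cm/s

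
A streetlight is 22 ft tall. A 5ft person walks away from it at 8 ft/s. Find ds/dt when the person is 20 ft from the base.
40/17 ft/s

By similar triangles: 22/(x+s) = 5/s
Solving: s = 5x/17
ds/dt = 5/17 · dx/dt = 5/17 · 8 = 40/17 ft/s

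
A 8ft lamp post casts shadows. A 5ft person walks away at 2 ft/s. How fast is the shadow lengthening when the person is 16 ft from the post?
10/3 ft/s

By similar triangles: 8/(x+s) = 5/s
Solving: s = 5x/3
ds/dt = 5/3 · dx/dt = 5/3 · 2 = 10/3 ft/s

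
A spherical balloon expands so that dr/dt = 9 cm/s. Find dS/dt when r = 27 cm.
1944π cm²/s

S = 4πr²
dS/dt = dS/dr · dr/dt = 8πr · 9
At r = 27: dS/dt = 1944π cm²/s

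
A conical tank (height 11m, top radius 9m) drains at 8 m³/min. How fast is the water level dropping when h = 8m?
121/(648π) ≈ 0.05944 m/min

r/h = 9/11, so r = (9/11)h
V = (1/3)πr²h = (1/3)π((9/11)h)²h = (27/121)πh³
dV/dh = (81/121)πh²
dh/dt = (dV/dt)/(dV/dh) = -8/((81/121)π·8²) = -121/(648π) m/min
The level is dropping at 121/(648π) ≈ 0.05944 m/min.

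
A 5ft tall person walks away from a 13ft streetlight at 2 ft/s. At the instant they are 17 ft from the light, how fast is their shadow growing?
5/4 ft/s

By similar triangles: 13/(x+s) = 5/s
Solving: s = 5x/8
ds/dt = 5/8 · dx/dt = 5/8 · 2 = 5/4 ft/s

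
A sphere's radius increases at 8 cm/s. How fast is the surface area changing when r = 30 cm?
1920π cm²/s

S = 4πr²
dS/dt = dS/dr · dr/dt = 8πr · 8
At r = 30: dS/dt = 1920π cm²/s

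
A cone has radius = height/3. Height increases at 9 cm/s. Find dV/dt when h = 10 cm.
100π cm³/s

V = (1/3)π(h/3)²h = πh³/27
dV/dt = πh²/9 · 9
At h = 10: dV/dt = 100π cm³/s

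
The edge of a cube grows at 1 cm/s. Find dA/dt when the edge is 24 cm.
288 cm²/s

A = 6s²
dA/dt = 12s · ds/dt = 12·24·1 = 288 cm²/s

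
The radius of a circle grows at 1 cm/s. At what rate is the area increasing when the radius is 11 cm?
22π cm²/s

A = πr²
dA/dt = 2πr · dr/dt = 2π(11)(1) = 22π cm²/s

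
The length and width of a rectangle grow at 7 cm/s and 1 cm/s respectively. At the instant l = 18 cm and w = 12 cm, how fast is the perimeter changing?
16 cm/s

P = 2(l + w)
dP/dt = 2(dl/dt + dw/dt) = 2(7 + 1) = 16 cm/s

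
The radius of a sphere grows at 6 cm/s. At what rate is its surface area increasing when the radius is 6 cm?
288π cm²/s

S = 4πr²
dS/dt = dS/dr · dr/dt = 8πr · 6
At r = 6: dS/dt = 288π cm²/s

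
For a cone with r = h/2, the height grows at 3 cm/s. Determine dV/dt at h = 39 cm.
4563π/4 cm³/s

V = (1/3)π(h/2)²h = πh³/12
dV/dt = πh²/4 · 3
At h = 39: dV/dt = 4563π/4 cm³/s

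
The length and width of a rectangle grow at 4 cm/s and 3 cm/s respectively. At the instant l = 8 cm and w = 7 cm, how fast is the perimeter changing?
14 cm/s

P = 2(l + w)
dP/dt = 2(dl/dt + dw/dt) = 2(4 + 3) = 14 cm/s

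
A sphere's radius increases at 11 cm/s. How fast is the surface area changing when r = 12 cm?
1056π cm²/s

S = 4πr²
dS/dt = dS/dr · dr/dt = 8πr · 11
At r = 12: dS/dt = 1056π cm²/s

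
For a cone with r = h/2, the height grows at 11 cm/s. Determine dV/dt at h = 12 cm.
396π cm³/s

V = (1/3)π(h/2)²h = πh³/12
dV/dt = πh²/4 · 11
At h = 12: dV/dt = 396π cm³/s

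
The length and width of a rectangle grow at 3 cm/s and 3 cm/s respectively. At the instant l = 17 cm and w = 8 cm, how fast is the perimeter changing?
12 cm/s

P = 2(l + w)
dP/dt = 2(dl/dt + dw/dt) = 2(3 + 3) = 12 cm/s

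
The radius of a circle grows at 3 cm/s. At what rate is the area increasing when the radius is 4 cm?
24π cm²/s

A = πr²
dA/dt = 2πr · dr/dt = 2π(4)(3) = 24π cm²/s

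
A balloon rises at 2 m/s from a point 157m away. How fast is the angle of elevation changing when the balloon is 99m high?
0.009115 rad/s

tan(θ) = y/157
sec²(θ) · dθ/dt = (1/157) · dy/dt
dθ/dt = cos²(θ)/157 · 2 = 157/(157² + 99²) · 2
dθ/dt = 0.009115 rad/s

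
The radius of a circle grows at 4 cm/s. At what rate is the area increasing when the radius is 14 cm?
112π cm²/s

A = πr²
dA/dt = 2πr · dr/dt = 2π(14)(4) = 112π cm²/s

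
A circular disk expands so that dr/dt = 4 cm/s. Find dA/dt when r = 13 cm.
104π cm²/s

A = πr²
dA/dt = 2πr · dr/dt = 2π(13)(4) = 104π cm²/s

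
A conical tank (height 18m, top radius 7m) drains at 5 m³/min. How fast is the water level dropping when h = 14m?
405/(2401π) ≈ 0.05369 m/min

r/h = 7/18, so r = (7/18)h
V = (1/3)πr²h = (1/3)π((7/18)h)²h = (49/972)πh³
dV/dh = (49/324)πh²
dh/dt = (dV/dt)/(dV/dh) = -5/((49/324)π·14²) = -405/(2401π) m/min
The level is dropping at 405/(2401π) ≈ 0.05369 m/min.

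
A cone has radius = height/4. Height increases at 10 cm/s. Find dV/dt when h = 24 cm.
360π cm³/s

V = (1/3)π(h/4)²h = πh³/48
dV/dt = πh²/16 · 10
At h = 24: dV/dt = 360π cm³/s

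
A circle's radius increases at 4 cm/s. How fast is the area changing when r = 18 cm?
144π cm²/s

A = πr²
dA/dt = 2πr · dr/dt = 2π(18)(4) = 144π cm²/s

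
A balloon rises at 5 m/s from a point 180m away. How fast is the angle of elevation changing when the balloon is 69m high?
0.024219 rad/s

tan(θ) = y/180
sec²(θ) · dθ/dt = (1/180) · dy/dt
dθ/dt = cos²(θ)/180 · 5 = 180/(180² + 69²) · 5
dθ/dt = 0.024219 rad/s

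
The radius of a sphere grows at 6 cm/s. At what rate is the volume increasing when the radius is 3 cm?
216π cm³/s

V = (4/3)πr³
dV/dt = dV/dr · dr/dt = 4πr² · 6
At r = 3: dV/dt = 216π cm³/s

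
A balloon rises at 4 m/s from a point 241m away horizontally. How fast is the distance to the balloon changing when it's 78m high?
312√64165/64165 ≈ 1.232 m/s

z² = 241² + y²
z = √(241² + 78²) = √64165
dz/dt = y/z · dy/dt = 78/√64165 · 4 = 312√64165/64165 ≈ 1.232 m/s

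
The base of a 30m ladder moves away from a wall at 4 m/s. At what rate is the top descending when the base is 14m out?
7√11/11 ≈ 2.111 m/s

x² + y² = 30²
2x·dx/dt + 2y·dy/dt = 0
dy/dt = -x/y · dx/dt = -14/(8√11) · 4 = -7√11/11 m/s
The top is descending at 7√11/11 ≈ 2.111 m/s.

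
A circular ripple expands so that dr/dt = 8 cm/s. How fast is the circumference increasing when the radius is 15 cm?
16π cm/s

C = 2πr
dC/dt = 2π · dr/dt = 2π · 8 = 16π cm/s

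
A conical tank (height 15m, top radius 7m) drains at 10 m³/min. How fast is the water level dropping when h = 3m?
250/(49π) ≈ 1.624 m/min

r/h = 7/15, so r = (7/15)h
V = (1/3)πr²h = (1/3)π((7/15)h)²h = (49/675)πh³
dV/dh = (49/225)πh²
dh/dt = (dV/dt)/(dV/dh) = -10/((49/225)π·3²) = -250/(49π) m/min
The level is dropping at 250/(49π) ≈ 1.624 m/min.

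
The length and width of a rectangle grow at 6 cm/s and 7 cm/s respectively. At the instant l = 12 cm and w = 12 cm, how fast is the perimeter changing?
26 cm/s

P = 2(l + w)
dP/dt = 2(dl/dt + dw/dt) = 2(6 + 7) = 26 cm/s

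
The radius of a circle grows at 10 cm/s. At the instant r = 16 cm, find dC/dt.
20π cm/s

C = 2πr
dC/dt = 2π · dr/dt = 2π · 10 = 20π cm/s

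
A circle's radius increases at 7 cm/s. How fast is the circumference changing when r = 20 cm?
14π cm/s

C = 2πr
dC/dt = 2π · dr/dt = 2π · 7 = 14π cm/s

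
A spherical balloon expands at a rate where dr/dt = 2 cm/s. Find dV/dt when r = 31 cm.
7688π cm³/s

V = (4/3)πr³
dV/dt = dV/dr · dr/dt = 4πr² · 2
At r = 31: dV/dt = 7688π cm³/s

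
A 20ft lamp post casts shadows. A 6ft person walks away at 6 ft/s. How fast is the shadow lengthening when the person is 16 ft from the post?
18/7 ft/s

By similar triangles: 20/(x+s) = 6/s
Solving: s = 6x/14
ds/dt = 6/14 · dx/dt = 3/7 · 6 = 18/7 ft/s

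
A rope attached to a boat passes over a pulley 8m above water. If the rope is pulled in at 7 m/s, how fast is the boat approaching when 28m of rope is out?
49√5/15 ≈ 7.304 m/s

rope² = x² + 8²
x = √(28² - 8²) = 12√5
dx/dt = (rope/x) · d(rope)/dt = (28/(12√5)) · (-7) = -49√5/15 m/s
The boat approaches at 49√5/15 ≈ 7.304 m/s.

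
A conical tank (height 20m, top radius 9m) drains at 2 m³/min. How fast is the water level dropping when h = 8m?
25/(162π) ≈ 0.04912 m/min

r/h = 9/20, so r = (9/20)h
V = (1/3)πr²h = (1/3)π((9/20)h)²h = (27/400)πh³
dV/dh = (81/400)πh²
dh/dt = (dV/dt)/(dV/dh) = -2/((81/400)π·8²) = -25/(162π) m/min
The level is dropping at 25/(162π) ≈ 0.04912 m/min.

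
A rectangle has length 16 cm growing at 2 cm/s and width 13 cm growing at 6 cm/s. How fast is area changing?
122 cm²/s

A = lw
dA/dt = w·dl/dt + l·dw/dt = 13·2 + 16·6 = 122 cm²/s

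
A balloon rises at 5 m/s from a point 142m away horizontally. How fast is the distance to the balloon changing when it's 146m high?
73√10370/2074 ≈ 3.584 m/s

z² = 142² + y²
z = √(142² + 146²) = 2√10370
dz/dt = y/z · dy/dt = 146/(2√10370) · 5 = 73√10370/2074 ≈ 3.584 m/s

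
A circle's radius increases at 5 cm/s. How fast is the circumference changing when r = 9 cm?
10π cm/s

C = 2πr
dC/dt = 2π · dr/dt = 2π · 5 = 10π cm/s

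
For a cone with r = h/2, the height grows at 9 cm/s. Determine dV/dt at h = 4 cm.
36π cm³/s

V = (1/3)π(h/2)²h = πh³/12
dV/dt = πh²/4 · 9
At h = 4: dV/dt = 36π cm³/s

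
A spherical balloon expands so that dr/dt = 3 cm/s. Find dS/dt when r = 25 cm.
600π cm²/s

S = 4πr²
dS/dt = dS/dr · dr/dt = 8πr · 3
At r = 25: dS/dt = 600π cm²/s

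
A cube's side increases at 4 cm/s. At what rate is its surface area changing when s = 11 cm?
528 cm²/s

A = 6s²
dA/dt = 12s · ds/dt = 12·11·4 = 528 cm²/s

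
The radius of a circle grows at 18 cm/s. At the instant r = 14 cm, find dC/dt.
36π cm/s

C = 2πr
dC/dt = 2π · dr/dt = 2π · 18 = 36π cm/s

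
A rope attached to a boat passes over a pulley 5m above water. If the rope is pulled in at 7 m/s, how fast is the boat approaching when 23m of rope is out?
23√14/12 ≈ 7.172 m/s

rope² = x² + 5²
x = √(23² - 5²) = 6√14
dx/dt = (rope/x) · d(rope)/dt = (23/(6√14)) · (-7) = -23√14/12 m/s
The boat approaches at 23√14/12 ≈ 7.172 m/s.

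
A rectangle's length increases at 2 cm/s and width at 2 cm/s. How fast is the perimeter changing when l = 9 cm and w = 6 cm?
8 cm/s

P = 2(l + w)
dP/dt = 2(dl/dt + dw/dt) = 2(2 + 2) = 8 cm/s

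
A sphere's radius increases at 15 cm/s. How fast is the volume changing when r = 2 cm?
240π cm³/s

V = (4/3)πr³
dV/dt = dV/dr · dr/dt = 4πr² · 15
At r = 2: dV/dt = 240π cm³/s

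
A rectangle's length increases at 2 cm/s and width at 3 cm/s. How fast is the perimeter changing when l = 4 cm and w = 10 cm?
10 cm/s

P = 2(l + w)
dP/dt = 2(dl/dt + dw/dt) = 2(2 + 3) = 10 cm/s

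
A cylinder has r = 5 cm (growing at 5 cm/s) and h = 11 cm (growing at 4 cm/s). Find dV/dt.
650π cm³/s

V = πr²h
dV/dt = 2πrh·dr/dt + πr²·dh/dt
= 2π(5)(11)(5) + π(5)²(4)
= 650π cm³/s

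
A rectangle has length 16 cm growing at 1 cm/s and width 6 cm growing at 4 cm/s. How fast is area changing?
70 cm²/s

A = lw
dA/dt = w·dl/dt + l·dw/dt = 6·1 + 16·4 = 70 cm²/s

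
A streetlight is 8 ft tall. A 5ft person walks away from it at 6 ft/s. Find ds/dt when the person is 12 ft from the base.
10 ft/s

By similar triangles: 8/(x+s) = 5/s
Solving: s = 5x/3
ds/dt = 5/3 · dx/dt = 5/3 · 6 = 10 ft/s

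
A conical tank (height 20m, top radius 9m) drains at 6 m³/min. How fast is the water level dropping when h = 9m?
800/(2187π) ≈ 0.1164 m/min

r/h = 9/20, so r = (9/20)h
V = (1/3)πr²h = (1/3)π((9/20)h)²h = (27/400)πh³
dV/dh = (81/400)πh²
dh/dt = (dV/dt)/(dV/dh) = -6/((81/400)π·9²) = -800/(2187π) m/min
The level is dropping at 800/(2187π) ≈ 0.1164 m/min.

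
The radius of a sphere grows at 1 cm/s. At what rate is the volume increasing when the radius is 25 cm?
2500π cm³/s

V = (4/3)πr³
dV/dt = dV/dr · dr/dt = 4πr² · 1
At r = 25: dV/dt = 2500π cm³/s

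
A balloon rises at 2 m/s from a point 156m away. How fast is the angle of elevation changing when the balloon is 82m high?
0.010045 rad/s

tan(θ) = y/156
sec²(θ) · dθ/dt = (1/156) · dy/dt
dθ/dt = cos²(θ)/156 · 2 = 156/(156² + 82²) · 2
dθ/dt = 0.010045 rad/s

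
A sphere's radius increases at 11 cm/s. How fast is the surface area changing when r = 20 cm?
1760π cm²/s

S = 4πr²
dS/dt = dS/dr · dr/dt = 8πr · 11
At r = 20: dS/dt = 1760π cm²/s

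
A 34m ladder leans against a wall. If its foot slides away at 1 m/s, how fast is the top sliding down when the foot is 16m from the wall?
8/15 ≈ 0.5333 m/s

x² + y² = 34²
2x·dx/dt + 2y·dy/dt = 0
dy/dt = -x/y · dx/dt = -16/30 · 1 = -8/15 m/s
The top is descending at 8/15 ≈ 0.5333 m/s.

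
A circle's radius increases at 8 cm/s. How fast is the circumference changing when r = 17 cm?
16π cm/s

C = 2πr
dC/dt = 2π · dr/dt = 2π · 8 = 16π cm/s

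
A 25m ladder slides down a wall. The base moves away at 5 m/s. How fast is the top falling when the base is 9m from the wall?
45√34/136 ≈ 1.929 m/s

x² + y² = 25²
2x·dx/dt + 2y·dy/dt = 0
dy/dt = -x/y · dx/dt = -9/(4√34) · 5 = -45√34/136 m/s
The top is descending at 45√34/136 ≈ 1.929 m/s.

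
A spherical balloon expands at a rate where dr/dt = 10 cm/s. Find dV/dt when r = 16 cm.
10240π cm³/s

V = (4/3)πr³
dV/dt = dV/dr · dr/dt = 4πr² · 10
At r = 16: dV/dt = 10240π cm³/s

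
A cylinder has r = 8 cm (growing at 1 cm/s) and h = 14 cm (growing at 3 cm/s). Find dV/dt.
416π cm³/s

V = πr²h
dV/dt = 2πrh·dr/dt + πr²·dh/dt
= 2π(8)(14)(1) + π(8)²(3)
= 416π cm³/s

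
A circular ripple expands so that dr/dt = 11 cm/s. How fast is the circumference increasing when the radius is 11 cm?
22π cm/s

C = 2πr
dC/dt = 2π · dr/dt = 2π · 11 = 22π cm/s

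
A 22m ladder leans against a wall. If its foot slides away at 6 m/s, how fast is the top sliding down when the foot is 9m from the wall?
54√403/403 ≈ 2.69 m/s

x² + y² = 22²
2x·dx/dt + 2y·dy/dt = 0
dy/dt = -x/y · dx/dt = -9/√403 · 6 = -54√403/403 m/s
The top is descending at 54√403/403 ≈ 2.69 m/s.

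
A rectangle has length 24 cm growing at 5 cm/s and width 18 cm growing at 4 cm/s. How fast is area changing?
186 cm²/s

A = lw
dA/dt = w·dl/dt + l·dw/dt = 18·5 + 24·4 = 186 cm²/s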